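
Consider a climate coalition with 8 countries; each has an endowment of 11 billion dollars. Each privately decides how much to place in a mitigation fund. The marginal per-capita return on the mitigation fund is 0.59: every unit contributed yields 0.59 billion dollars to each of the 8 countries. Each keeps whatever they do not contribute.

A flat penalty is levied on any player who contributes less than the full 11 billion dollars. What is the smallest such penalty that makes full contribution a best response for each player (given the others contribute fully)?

Given the others contribute fully, the best deviation is to contribute 0 (any partial contribution still incurs the fine and gives up units whose private return 0.59 is below 1).
Deviating from 11 to 0 saves 11 billion dollars but forfeits the deviator's share of the drop in the mitigation fund: 0.59 × 11 = 6.49.
So the deviation gain is 11 − 6.49 = 4.51, and the fine must be at least 4.51 billion dollars to wipe it out.

4.51 billion dollars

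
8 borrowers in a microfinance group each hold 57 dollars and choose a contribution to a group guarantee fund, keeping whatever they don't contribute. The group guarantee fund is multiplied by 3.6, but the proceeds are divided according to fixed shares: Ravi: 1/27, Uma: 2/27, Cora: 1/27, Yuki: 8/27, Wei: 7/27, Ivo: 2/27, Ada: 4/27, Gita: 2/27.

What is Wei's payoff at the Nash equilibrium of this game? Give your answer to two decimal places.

110.20 dollars

For player j, contributing a unit is worthwhile iff 3.6 × (j's share) ≥ 1, i.e. iff j's share is at least 0.2778.
Yuki alone (share 8/27) is above the threshold, contributing 57; the remaining 7 contribute 0. Total contributed: 57.
Wei keeps 57 and receives 3.6 × 57 × 7/27 = 53.20 from the group guarantee fund, for a payoff of 110.20.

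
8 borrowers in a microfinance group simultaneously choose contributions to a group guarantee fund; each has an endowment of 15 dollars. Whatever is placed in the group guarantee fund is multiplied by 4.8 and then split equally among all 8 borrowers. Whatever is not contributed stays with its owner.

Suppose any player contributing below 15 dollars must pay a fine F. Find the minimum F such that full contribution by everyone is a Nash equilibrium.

6.00 dollars

Given the others contribute fully, the best deviation is to contribute 0 (any partial contribution still incurs the fine and gives up units whose private return 0.6000 is below 1).
Deviating from 15 to 0 saves 15 dollars but forfeits the deviator's share of the drop in the group guarantee fund: 4.8/8 × 15 = 9.00.
So the deviation gain is 15 − 9.00 = 6.00, and the fine must be at least 6.00 dollars to wipe it out.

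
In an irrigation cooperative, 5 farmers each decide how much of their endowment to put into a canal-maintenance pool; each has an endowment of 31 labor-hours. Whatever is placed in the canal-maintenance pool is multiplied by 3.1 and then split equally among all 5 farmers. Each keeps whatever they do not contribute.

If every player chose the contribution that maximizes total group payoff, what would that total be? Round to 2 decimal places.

480.50 labor-hours

Each contributed unit returns 3.100 to the group as a whole (0.6200 to each of 5 players), which exceeds 1, so the social optimum is full contribution: group total = 3.100 × 155 = 480.50.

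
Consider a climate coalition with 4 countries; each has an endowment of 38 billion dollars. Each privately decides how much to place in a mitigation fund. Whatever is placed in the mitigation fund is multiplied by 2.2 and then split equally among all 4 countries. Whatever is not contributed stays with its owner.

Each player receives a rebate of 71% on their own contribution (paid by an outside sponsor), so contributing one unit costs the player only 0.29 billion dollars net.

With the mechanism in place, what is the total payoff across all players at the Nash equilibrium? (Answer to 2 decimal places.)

Under the mechanism each unit contributed yields (2.2/4) / 0.29 = 1.8966 back to its contributor per unit of net cost, which exceeds 1, making full contribution the dominant choice for everyone.
At the Nash equilibrium everyone contributes 38. Group total payoff = 4 × (38 × 0.71 + 2.2 × 38) = 442.32.

442.32 billion dollars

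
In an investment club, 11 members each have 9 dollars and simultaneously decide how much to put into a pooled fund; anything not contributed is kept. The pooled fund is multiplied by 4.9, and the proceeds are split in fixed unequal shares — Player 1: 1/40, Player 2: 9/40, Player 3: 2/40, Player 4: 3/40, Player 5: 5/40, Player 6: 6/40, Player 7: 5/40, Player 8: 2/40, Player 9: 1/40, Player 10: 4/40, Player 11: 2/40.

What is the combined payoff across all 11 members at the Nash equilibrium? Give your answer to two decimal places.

Each unit j contributes comes back to j as 4.9 × (j's share), so j prefers to contribute only if that share exceeds 1/4.9 = 0.2041; otherwise keeping the unit dominates.
Only Player 2 (9/40) clears that bar, contributing 9; the remaining 10 contribute 0. Total contributed: 9.
The pooled fund pays out 4.9 × 9 = 44.10 in total (split across the unequal shares, but the aggregate is all that matters for the group sum).
The 10 free-riders keep 9 each, adding 90. Group total = 90 + 44.10 = 134.10.

134.10 dollars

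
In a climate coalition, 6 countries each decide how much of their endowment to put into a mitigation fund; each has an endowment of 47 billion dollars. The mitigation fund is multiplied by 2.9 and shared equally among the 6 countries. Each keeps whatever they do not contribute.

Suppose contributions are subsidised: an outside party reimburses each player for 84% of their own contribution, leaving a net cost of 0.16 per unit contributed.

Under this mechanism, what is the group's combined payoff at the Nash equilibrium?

1054.68 billion dollars

With the mechanism, a contributed unit returns (2.9/6) / 0.16 = 3.0208 per unit of net cost to the contributor — now above 1 — so contributing fully is weakly dominant for every player.
At the Nash equilibrium everyone contributes 47. Group total payoff = 6 × (47 × 0.84 + 2.9 × 47) = 1054.68.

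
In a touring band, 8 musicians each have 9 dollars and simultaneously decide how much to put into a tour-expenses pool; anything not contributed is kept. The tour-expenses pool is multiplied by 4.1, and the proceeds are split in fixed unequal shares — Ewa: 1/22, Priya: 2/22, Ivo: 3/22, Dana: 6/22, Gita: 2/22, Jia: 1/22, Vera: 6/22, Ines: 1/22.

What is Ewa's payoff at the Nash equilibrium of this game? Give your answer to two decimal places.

12.35 dollars

A player with share s gets back 4.1·s per unit contributed, so full contribution is dominant for anyone with s > 1/4.1 = 0.2439 and zero contribution is dominant for anyone below.
Dana and Vera clear that bar, contributing 9 each; the remaining 6 contribute 0. Total contributed: 18.
Ewa keeps 9 and receives 4.1 × 18 × 1/22 = 3.35 from the tour-expenses pool, for a payoff of 12.35.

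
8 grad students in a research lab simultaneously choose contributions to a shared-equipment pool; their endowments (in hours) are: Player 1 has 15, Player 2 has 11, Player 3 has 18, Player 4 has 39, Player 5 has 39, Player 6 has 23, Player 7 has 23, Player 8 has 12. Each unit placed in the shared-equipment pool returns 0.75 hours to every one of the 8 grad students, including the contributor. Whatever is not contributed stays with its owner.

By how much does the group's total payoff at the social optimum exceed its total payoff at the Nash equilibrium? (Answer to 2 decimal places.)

900.00 hours

The private return per contributed unit is 0.75 < 1 for everyone, so the Nash equilibrium is zero contribution and the group total is Σ E_j = 15 + 11 + 18 + 39 + 39 + 23 + 23 + 12 = 180.
Each contributed unit returns 6.000 to the group, so the social optimum is full contribution by everyone: group total = 6.000 × 180 = 1080.00.
Efficiency loss = (6.000 − 1) × 180 = 900.00.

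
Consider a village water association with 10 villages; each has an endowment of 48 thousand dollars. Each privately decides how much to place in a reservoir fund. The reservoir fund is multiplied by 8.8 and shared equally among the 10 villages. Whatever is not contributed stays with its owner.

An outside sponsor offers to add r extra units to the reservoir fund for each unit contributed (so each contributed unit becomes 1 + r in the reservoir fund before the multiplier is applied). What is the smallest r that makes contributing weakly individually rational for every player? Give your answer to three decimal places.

With matching at rate r, one contributed unit becomes (1 + r) in the reservoir fund and returns 8.8 × (1 + r) / 10 to the contributor.
Setting this equal to 1: 1 + r = 10/8.8 = 1.1364.
So the minimum matching rate is r = 1.1364 − 1 = 0.136.

0.136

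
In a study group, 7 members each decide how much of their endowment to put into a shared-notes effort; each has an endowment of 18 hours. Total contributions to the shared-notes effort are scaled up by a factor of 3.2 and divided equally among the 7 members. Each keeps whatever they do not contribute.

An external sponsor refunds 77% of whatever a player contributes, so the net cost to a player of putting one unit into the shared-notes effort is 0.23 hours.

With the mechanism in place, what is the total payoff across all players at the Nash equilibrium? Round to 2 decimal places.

500.22 hours

Under the mechanism each unit contributed yields (3.2/7) / 0.23 = 1.9876 back to its contributor per unit of net cost, which exceeds 1, making full contribution the dominant choice for everyone.
So the Nash equilibrium is full contribution by all 7; the group earns 7 × (18 × 0.77 + 3.2 × 18) = 500.22.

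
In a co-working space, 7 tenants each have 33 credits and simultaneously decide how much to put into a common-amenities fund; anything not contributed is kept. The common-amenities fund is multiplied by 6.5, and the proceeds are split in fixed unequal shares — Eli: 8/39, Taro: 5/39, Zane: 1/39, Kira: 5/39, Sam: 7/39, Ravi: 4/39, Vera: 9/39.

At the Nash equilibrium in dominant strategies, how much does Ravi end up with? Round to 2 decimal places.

99.00 credits

Each unit j contributes comes back to j as 6.5 × (j's share), so j prefers to contribute only if that share exceeds 1/6.5 = 0.1538; otherwise keeping the unit dominates.
Eli, Sam and Vera are above the threshold, contributing 33 each; the remaining 4 contribute 0. Total contributed: 99.
Ravi keeps 33 and receives 6.5 × 99 × 4/39 = 66.00 from the common-amenities fund, for a payoff of 99.00.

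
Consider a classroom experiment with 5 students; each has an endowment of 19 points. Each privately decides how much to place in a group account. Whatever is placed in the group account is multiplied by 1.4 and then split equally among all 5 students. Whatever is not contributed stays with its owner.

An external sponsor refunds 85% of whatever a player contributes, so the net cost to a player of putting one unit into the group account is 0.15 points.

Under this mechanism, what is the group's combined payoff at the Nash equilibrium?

213.75 points

Under the mechanism each unit contributed yields (1.4/5) / 0.15 = 1.8667 back to its contributor per unit of net cost, which exceeds 1, making full contribution the dominant choice for everyone.
At the Nash equilibrium everyone contributes 19. Group total payoff = 5 × (19 × 0.85 + 1.4 × 19) = 213.75.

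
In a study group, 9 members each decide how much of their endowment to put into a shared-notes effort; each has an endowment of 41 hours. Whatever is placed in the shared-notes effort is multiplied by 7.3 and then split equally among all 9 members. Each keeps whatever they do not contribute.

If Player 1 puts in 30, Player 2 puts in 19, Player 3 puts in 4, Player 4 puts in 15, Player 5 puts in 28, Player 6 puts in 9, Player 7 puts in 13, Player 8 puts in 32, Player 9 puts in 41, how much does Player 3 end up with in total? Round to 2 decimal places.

191.92 hours

Total contributed: 30 + 19 + 4 + 15 + 28 + 9 + 13 + 32 + 41 = 191.
Each receives 7.3 × 191 / 9 = 154.92 from the shared-notes effort.
Player 3 keeps 41 − 4 = 37, so Player 3's payoff is 37 + 154.92 = 191.92.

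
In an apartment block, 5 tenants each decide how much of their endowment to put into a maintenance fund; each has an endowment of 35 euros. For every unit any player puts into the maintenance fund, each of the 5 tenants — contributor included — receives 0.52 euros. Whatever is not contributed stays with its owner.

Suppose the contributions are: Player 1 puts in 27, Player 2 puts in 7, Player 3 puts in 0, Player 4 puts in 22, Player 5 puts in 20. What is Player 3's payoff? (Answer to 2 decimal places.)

Total contributed: 27 + 7 + 0 + 22 + 20 = 76.
Each receives 0.52 × 76 = 39.52 from the maintenance fund.
Player 3 keeps 35 − 0 = 35, so Player 3's payoff is 35 + 39.52 = 74.52.

74.52 euros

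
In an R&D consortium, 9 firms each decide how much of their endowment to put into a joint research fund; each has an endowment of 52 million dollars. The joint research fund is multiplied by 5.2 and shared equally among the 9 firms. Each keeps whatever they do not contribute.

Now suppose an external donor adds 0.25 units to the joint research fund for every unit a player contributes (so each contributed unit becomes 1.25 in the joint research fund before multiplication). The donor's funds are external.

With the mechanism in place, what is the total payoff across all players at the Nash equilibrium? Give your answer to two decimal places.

468.00 million dollars

The effective private return is 5.2 × 1.25 / 9 = 0.7222, which is still under 1, so the mechanism doesn't change anyone's dominant strategy: zero contribution.
At the Nash equilibrium no one contributes; group total payoff = 9 × 52 = 468.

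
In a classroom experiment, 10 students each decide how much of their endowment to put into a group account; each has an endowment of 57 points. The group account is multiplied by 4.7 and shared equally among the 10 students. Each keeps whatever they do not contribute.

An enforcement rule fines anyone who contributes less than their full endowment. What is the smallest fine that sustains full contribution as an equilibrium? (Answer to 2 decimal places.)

Given the others contribute fully, the best deviation is to contribute 0 (any partial contribution still incurs the fine and gives up units whose private return 0.4700 is below 1).
Deviating from 57 to 0 saves 57 points but forfeits the deviator's share of the drop in the group account: 4.7/10 × 57 = 26.79.
So the deviation gain is 57 − 26.79 = 30.21, and the fine must be at least 30.21 points to wipe it out.

30.21 points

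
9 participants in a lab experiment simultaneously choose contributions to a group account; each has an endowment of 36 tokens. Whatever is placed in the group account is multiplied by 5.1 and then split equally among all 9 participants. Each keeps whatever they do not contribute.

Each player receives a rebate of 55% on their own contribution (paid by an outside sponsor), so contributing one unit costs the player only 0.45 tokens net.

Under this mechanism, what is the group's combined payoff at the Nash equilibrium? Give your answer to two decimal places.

1830.60 tokens

With the mechanism, a contributed unit returns (5.1/9) / 0.45 = 1.2593 per unit of net cost to the contributor — now above 1 — so contributing fully is weakly dominant for every player.
At the Nash equilibrium everyone contributes 36. Group total payoff = 9 × (36 × 0.55 + 5.1 × 36) = 1830.60.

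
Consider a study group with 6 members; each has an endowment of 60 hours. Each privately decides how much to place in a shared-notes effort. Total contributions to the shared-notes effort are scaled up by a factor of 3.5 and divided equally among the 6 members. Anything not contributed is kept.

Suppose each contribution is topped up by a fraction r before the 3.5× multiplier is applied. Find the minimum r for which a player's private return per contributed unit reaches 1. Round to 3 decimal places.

0.714

With matching at rate r, one contributed unit becomes (1 + r) in the shared-notes effort and returns 3.5 × (1 + r) / 6 to the contributor.
Setting this equal to 1: 1 + r = 6/3.5 = 1.7143.
So the minimum matching rate is r = 1.7143 − 1 = 0.714.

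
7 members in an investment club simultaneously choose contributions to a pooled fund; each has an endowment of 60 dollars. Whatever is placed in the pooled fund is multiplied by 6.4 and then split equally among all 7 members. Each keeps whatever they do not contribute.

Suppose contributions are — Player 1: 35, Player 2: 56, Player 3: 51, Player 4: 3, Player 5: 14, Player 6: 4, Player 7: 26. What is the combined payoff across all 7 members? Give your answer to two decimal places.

1440.60 dollars

Total contributed: 35 + 56 + 51 + 3 + 14 + 4 + 26 = 189; total kept: 7 × 60 − 189 = 231.
The pooled fund pays out 6.4 × 189 = 1209.60 in aggregate.
Group total = 231 + 1209.60 = 1440.60.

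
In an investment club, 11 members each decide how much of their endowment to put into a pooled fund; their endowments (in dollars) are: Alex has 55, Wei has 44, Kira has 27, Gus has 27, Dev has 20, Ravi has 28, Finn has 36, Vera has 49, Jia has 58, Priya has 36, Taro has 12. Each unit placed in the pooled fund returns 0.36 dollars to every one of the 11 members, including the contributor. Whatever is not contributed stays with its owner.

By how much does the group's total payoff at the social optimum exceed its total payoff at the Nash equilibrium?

1160.32 dollars

The private return per contributed unit is 0.36 < 1 for everyone, so the Nash equilibrium is zero contribution and the group total is Σ E_j = 55 + 44 + 27 + 27 + 20 + 28 + 36 + 49 + 58 + 36 + 12 = 392.
Each contributed unit returns 3.960 to the group, so the social optimum is full contribution by everyone: group total = 3.960 × 392 = 1552.32.
Efficiency loss = (3.960 − 1) × 392 = 1160.32.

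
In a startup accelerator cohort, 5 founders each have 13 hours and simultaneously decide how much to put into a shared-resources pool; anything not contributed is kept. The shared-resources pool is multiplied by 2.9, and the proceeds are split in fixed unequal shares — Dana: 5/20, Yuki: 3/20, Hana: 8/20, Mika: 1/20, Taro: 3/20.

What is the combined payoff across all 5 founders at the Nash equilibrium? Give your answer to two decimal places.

Player j's private return per contributed unit is 2.9 × (j's share). Contributing is weakly dominant for j when that share is at least 1/2.9 = 0.3448, and contributing 0 is dominant otherwise.
The only share above 0.3448 is Hana's 8/20, contributing 13; the remaining 4 contribute 0. Total contributed: 13.
The shared-resources pool pays out 2.9 × 13 = 37.70 in total (split across the unequal shares, but the aggregate is all that matters for the group sum).
The 4 free-riders keep 13 each, adding 52. Group total = 52 + 37.70 = 89.70.

89.70 hours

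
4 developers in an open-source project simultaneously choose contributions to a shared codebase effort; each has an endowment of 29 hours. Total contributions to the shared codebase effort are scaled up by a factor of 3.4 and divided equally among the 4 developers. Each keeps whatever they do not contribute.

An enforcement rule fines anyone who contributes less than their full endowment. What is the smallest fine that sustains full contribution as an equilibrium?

4.35 hours

Given the others contribute fully, the best deviation is to contribute 0 (any partial contribution still incurs the fine and gives up units whose private return 0.8500 is below 1).
Deviating from 29 to 0 saves 29 hours but forfeits the deviator's share of the drop in the shared codebase effort: 3.4/4 × 29 = 24.65.
So the deviation gain is 29 − 24.65 = 4.35, and the fine must be at least 4.35 hours to wipe it out.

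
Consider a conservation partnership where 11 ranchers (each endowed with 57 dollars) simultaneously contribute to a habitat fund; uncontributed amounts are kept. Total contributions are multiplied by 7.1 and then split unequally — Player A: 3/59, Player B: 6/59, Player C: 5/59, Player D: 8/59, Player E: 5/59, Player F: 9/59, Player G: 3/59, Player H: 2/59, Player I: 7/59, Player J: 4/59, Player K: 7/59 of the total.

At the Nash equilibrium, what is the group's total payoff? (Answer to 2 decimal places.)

974.70 dollars

Player j's private return per contributed unit is 7.1 × (j's share). Contributing is weakly dominant for j when that share is at least 1/7.1 = 0.1408, and contributing 0 is dominant otherwise.
The only share above 0.1408 is Player F's 9/59, contributing 57; the remaining 10 contribute 0. Total contributed: 57.
The habitat fund pays out 7.1 × 57 = 404.70 in total (split across the unequal shares, but the aggregate is all that matters for the group sum).
The 10 free-riders keep 57 each, adding 570. Group total = 570 + 404.70 = 974.70.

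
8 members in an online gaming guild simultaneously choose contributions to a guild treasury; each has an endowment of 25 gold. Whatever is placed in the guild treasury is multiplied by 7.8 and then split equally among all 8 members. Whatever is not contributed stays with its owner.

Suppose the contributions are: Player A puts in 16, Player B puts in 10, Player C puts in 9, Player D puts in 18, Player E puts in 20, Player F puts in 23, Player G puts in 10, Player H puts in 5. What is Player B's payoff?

123.23 gold

Total contributed: 16 + 10 + 9 + 18 + 20 + 23 + 10 + 5 = 111.
Each receives 7.8 × 111 / 8 = 108.23 from the guild treasury.
Player B keeps 25 − 10 = 15, so Player B's payoff is 15 + 108.23 = 123.23.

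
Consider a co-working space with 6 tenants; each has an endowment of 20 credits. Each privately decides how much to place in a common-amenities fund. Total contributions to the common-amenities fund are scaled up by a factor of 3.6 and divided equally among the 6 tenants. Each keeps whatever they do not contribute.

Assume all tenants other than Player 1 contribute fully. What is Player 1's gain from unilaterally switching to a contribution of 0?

Switching from a contribution of 20 to 0 lets Player 1 keep an extra 20 credits, but lowers the common-amenities fund by 20, which costs Player 1 their own share of that drop: 3.6/6 × 20 = 12.00.
Net gain = 20 − 12.00 = 8.00. The private return per contributed unit (0.6000) is below 1, so free-riding is indeed the best response regardless of what the others do.

8.00 credits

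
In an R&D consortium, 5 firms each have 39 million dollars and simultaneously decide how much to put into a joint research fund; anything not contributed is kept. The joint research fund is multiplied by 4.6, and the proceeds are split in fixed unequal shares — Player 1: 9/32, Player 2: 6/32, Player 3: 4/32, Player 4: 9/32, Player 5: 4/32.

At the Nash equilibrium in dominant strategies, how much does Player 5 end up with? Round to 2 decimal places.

Each unit j contributes comes back to j as 4.6 × (j's share), so j prefers to contribute only if that share exceeds 1/4.6 = 0.2174; otherwise keeping the unit dominates.
Player 1 and Player 4 are above the threshold, contributing 39 each; the remaining 3 contribute 0. Total contributed: 78.
Player 5 keeps 39 and receives 4.6 × 78 × 4/32 = 44.85 from the joint research fund, for a payoff of 83.85.

83.85 million dollars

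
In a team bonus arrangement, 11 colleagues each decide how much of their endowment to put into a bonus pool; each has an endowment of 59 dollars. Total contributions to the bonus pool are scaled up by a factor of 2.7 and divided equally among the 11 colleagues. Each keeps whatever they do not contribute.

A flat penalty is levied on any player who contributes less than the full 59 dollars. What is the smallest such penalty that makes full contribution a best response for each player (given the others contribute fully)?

44.52 dollars

Given the others contribute fully, the best deviation is to contribute 0 (any partial contribution still incurs the fine and gives up units whose private return 0.2455 is below 1).
Deviating from 59 to 0 saves 59 dollars but forfeits the deviator's share of the drop in the bonus pool: 2.7/11 × 59 = 14.48.
So the deviation gain is 59 − 14.48 = 44.52, and the fine must be at least 44.52 dollars to wipe it out.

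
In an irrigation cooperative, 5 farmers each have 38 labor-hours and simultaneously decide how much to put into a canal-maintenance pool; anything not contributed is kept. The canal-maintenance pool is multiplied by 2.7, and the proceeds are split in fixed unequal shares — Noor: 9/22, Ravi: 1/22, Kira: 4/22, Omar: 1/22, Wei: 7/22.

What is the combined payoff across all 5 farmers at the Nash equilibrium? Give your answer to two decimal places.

254.60 labor-hours

Player j's private return per contributed unit is 2.7 × (j's share). Contributing is weakly dominant for j when that share is at least 1/2.7 = 0.3704, and contributing 0 is dominant otherwise.
The only share above 0.3704 is Noor's 9/22, contributing 38; the remaining 4 contribute 0. Total contributed: 38.
The canal-maintenance pool pays out 2.7 × 38 = 102.60 in total (split across the unequal shares, but the aggregate is all that matters for the group sum).
The 4 free-riders keep 38 each, adding 152. Group total = 152 + 102.60 = 254.60.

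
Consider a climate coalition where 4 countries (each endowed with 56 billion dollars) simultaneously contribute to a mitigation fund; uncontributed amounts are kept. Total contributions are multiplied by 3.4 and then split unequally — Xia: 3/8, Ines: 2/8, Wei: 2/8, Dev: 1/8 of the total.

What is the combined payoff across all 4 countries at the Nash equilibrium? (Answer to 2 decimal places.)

358.40 billion dollars

A player with share s gets back 3.4·s per unit contributed, so full contribution is dominant for anyone with s > 1/3.4 = 0.2941 and zero contribution is dominant for anyone below.
Only Xia (3/8) clears that bar, contributing 56; the remaining 3 contribute 0. Total contributed: 56.
The mitigation fund pays out 3.4 × 56 = 190.40 in total (split across the unequal shares, but the aggregate is all that matters for the group sum).
The 3 free-riders keep 56 each, adding 168. Group total = 168 + 190.40 = 358.40.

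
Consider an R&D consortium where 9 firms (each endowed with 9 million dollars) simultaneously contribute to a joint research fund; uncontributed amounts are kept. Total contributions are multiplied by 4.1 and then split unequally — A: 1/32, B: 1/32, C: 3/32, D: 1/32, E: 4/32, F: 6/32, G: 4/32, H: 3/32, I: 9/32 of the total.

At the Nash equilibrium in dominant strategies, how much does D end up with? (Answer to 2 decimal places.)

10.15 million dollars

For player j, contributing a unit is worthwhile iff 4.1 × (j's share) ≥ 1, i.e. iff j's share is at least 0.2439.
I alone (share 9/32) is above the threshold, contributing 9; the remaining 8 contribute 0. Total contributed: 9.
D keeps 9 and receives 4.1 × 9 × 1/32 = 1.15 from the joint research fund, for a payoff of 10.15.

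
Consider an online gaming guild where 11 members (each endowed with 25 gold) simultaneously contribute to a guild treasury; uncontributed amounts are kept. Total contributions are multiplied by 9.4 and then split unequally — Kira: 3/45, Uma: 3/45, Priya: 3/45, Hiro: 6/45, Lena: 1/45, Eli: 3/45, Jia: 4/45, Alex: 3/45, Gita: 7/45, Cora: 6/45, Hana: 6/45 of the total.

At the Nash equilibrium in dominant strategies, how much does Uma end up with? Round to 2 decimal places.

A player with share s gets back 9.4·s per unit contributed, so full contribution is dominant for anyone with s > 1/9.4 = 0.1064 and zero contribution is dominant for anyone below.
The shares above 0.1064 belong to Hiro, Gita, Cora and Hana, contributing 25 each; the remaining 7 contribute 0. Total contributed: 100.
Uma keeps 25 and receives 9.4 × 100 × 3/45 = 62.67 from the guild treasury, for a payoff of 87.67.

87.67 gold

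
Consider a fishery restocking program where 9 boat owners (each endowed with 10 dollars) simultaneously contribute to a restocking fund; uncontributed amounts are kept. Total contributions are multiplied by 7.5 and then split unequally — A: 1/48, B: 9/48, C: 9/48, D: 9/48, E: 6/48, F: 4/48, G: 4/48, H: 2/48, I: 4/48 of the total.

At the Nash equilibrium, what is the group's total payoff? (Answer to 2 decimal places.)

A player with share s gets back 7.5·s per unit contributed, so full contribution is dominant for anyone with s > 1/7.5 = 0.1333 and zero contribution is dominant for anyone below.
The shares above 0.1333 belong to B, C and D, contributing 10 each; the remaining 6 contribute 0. Total contributed: 30.
The restocking fund pays out 7.5 × 30 = 225.00 in total (split across the unequal shares, but the aggregate is all that matters for the group sum).
The 6 free-riders keep 10 each, adding 60. Group total = 60 + 225.00 = 285.00.

285.00 dollars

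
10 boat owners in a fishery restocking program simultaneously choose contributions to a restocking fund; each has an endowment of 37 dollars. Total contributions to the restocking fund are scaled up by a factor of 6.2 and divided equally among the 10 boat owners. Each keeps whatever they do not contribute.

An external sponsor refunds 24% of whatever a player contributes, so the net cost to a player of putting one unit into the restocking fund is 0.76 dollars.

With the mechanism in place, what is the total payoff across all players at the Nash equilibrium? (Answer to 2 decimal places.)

With the mechanism, a contributed unit returns (6.2/10) / 0.76 = 0.8158 per unit of net cost — still below 1 — so contributing 0 remains dominant for every player.
At the Nash equilibrium no one contributes; group total payoff = 10 × 37 = 370.

370.00 dollars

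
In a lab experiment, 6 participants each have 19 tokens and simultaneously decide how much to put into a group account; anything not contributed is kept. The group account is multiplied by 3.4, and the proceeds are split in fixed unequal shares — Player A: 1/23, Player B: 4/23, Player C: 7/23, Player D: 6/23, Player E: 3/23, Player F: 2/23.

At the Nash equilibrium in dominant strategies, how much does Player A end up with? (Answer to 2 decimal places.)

21.81 tokens

For player j, contributing a unit is worthwhile iff 3.4 × (j's share) ≥ 1, i.e. iff j's share is at least 0.2941.
Player C alone (share 7/23) is above the threshold, contributing 19; the remaining 5 contribute 0. Total contributed: 19.
Player A keeps 19 and receives 3.4 × 19 × 1/23 = 2.81 from the group account, for a payoff of 21.81.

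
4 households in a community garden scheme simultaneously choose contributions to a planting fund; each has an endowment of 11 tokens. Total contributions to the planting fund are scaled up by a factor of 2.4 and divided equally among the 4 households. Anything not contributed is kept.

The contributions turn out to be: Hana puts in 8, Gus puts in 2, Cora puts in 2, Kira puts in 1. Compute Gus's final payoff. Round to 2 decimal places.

Total contributed: 8 + 2 + 2 + 1 = 13.
Each receives 2.4 × 13 / 4 = 7.80 from the planting fund.
Gus keeps 11 − 2 = 9, so Gus's payoff is 9 + 7.80 = 16.80.

16.80 tokens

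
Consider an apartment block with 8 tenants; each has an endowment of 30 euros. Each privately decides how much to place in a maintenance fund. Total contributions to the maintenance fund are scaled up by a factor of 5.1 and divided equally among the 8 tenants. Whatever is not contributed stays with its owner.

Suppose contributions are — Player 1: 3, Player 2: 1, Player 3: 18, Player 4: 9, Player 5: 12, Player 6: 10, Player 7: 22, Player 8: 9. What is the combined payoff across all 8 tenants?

584.40 euros

Total contributed: 3 + 1 + 18 + 9 + 12 + 10 + 22 + 9 = 84; total kept: 8 × 30 − 84 = 156.
The maintenance fund pays out 5.1 × 84 = 428.40 in aggregate.
Group total = 156 + 428.40 = 584.40.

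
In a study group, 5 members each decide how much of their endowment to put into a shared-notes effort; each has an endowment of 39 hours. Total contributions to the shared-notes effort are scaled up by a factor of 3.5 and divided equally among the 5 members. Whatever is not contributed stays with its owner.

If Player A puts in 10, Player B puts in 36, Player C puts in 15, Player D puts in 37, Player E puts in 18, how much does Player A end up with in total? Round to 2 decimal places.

Total contributed: 10 + 36 + 15 + 37 + 18 = 116.
Each receives 3.5 × 116 / 5 = 81.20 from the shared-notes effort.
Player A keeps 39 − 10 = 29, so Player A's payoff is 29 + 81.20 = 110.20.

110.20 hours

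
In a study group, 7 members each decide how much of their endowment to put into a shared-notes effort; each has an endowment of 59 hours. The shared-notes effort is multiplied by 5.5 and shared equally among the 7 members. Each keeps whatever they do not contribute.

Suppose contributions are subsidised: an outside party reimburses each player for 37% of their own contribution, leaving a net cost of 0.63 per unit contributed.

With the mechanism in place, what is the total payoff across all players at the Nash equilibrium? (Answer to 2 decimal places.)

2424.31 hours

With the mechanism, a contributed unit returns (5.5/7) / 0.63 = 1.2472 per unit of net cost to the contributor — now above 1 — so contributing fully is weakly dominant for every player.
So the Nash equilibrium is full contribution by all 7; the group earns 7 × (59 × 0.37 + 5.5 × 59) = 2424.31.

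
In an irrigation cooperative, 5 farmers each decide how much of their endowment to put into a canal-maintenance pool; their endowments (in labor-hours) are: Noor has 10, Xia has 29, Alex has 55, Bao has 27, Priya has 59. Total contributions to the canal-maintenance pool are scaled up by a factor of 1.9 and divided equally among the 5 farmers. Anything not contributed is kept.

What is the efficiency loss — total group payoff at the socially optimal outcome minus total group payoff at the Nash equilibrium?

162.00 labor-hours

The private return per contributed unit is 1.9/5 = 0.3800 < 1 for every player regardless of endowment, so the Nash equilibrium is zero contribution and the group total is Σ E_j = 10 + 29 + 55 + 27 + 59 = 180.
Each contributed unit returns 1.900 to the group, so the social optimum is full contribution by everyone: group total = 1.900 × 180 = 342.00.
Efficiency loss = (1.900 − 1) × 180 = 162.00.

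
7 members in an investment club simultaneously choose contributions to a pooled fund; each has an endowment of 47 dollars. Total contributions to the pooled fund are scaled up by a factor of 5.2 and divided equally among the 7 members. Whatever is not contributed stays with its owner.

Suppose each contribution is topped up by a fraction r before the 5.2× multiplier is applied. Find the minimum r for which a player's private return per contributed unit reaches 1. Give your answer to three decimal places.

0.346

With matching at rate r, one contributed unit becomes (1 + r) in the pooled fund and returns 5.2 × (1 + r) / 7 to the contributor.
Setting this equal to 1: 1 + r = 7/5.2 = 1.3462.
So the minimum matching rate is r = 1.3462 − 1 = 0.346.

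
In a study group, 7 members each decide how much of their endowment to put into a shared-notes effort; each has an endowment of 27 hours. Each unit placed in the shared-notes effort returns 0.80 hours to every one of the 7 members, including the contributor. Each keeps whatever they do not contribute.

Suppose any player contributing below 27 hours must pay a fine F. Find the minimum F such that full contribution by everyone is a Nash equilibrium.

Given the others contribute fully, the best deviation is to contribute 0 (any partial contribution still incurs the fine and gives up units whose private return 0.80 is below 1).
Deviating from 27 to 0 saves 27 hours but forfeits the deviator's share of the drop in the shared-notes effort: 0.80 × 27 = 21.60.
So the deviation gain is 27 − 21.60 = 5.40, and the fine must be at least 5.40 hours to wipe it out.

5.40 hours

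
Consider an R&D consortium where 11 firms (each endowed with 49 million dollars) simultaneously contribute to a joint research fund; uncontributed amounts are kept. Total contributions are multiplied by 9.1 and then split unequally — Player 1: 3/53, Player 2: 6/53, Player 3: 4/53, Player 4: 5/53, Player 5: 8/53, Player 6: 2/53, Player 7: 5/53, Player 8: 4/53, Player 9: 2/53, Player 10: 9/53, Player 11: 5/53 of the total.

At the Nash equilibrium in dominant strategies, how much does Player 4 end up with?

For player j, contributing a unit is worthwhile iff 9.1 × (j's share) ≥ 1, i.e. iff j's share is at least 0.1099.
Player 2, Player 5 and Player 10 clear that bar, contributing 49 each; the remaining 8 contribute 0. Total contributed: 147.
Player 4 keeps 49 and receives 9.1 × 147 × 5/53 = 126.20 from the joint research fund, for a payoff of 175.20.

175.20 million dollars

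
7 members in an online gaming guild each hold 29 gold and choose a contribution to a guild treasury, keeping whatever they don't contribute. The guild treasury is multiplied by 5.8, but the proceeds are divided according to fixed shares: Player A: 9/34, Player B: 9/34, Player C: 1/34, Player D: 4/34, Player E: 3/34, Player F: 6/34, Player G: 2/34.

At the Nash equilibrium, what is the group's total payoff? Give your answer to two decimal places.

620.60 gold

For player j, contributing a unit is worthwhile iff 5.8 × (j's share) ≥ 1, i.e. iff j's share is at least 0.1724.
Player A, Player B and Player F are above the threshold, contributing 29 each; the remaining 4 contribute 0. Total contributed: 87.
The guild treasury pays out 5.8 × 87 = 504.60 in total (split across the unequal shares, but the aggregate is all that matters for the group sum).
The 4 free-riders keep 29 each, adding 116. Group total = 116 + 504.60 = 620.60.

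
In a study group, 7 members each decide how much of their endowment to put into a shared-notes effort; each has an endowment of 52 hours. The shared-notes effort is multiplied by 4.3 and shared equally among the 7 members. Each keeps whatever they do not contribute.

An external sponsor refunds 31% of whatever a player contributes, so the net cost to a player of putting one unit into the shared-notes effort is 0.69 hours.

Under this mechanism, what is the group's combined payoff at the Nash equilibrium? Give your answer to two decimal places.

364.00 hours

Even with the mechanism, each unit contributed returns only (4.3/7) / 0.69 = 0.8903 per unit of net cost, so contributing nothing is still dominant.
At the Nash equilibrium no one contributes; group total payoff = 7 × 52 = 364.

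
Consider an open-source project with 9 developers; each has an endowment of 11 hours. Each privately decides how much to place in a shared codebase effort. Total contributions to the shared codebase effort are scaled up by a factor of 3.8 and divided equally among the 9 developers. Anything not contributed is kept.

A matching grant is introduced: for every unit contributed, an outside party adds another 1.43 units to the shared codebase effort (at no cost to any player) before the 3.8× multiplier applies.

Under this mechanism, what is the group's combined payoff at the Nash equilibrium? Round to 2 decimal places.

The effective private return per unit is now 3.8 × 2.43 / 9 = 1.0260 > 1, so every player's dominant strategy flips to full contribution.
So the Nash equilibrium is full contribution by all 9; the group earns 3.8 × 2.43 × 99 = 914.17.

914.17 hours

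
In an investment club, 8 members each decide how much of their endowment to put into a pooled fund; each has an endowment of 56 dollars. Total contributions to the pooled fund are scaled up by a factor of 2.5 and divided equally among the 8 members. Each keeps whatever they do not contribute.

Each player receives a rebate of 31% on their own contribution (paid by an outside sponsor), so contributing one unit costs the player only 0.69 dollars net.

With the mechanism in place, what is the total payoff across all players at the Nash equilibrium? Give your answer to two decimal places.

With the mechanism, a contributed unit returns (2.5/8) / 0.69 = 0.4529 per unit of net cost — still below 1 — so contributing 0 remains dominant for every player.
Everyone keeps their endowment and the group total is 8 × 56 = 448.

448.00 dollars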